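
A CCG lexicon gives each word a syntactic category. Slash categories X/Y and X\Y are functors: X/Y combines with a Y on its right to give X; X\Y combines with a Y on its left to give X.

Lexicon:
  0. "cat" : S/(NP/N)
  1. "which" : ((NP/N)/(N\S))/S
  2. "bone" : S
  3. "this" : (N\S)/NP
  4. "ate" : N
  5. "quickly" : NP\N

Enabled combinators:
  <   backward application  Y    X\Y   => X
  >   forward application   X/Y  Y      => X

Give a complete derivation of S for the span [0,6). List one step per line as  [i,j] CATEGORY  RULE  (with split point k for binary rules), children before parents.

[0,6] S   >
  [0,1] "cat" : S/(NP/N)
  [1,6] NP/N   >
    [1,3] (NP/N)/(N\S)   >
      [1,2] "which" : ((NP/N)/(N\S))/S
      [2,3] "bone" : S
    [3,6] N\S   >
      [3,4] "this" : (N\S)/NP
      [4,6] NP   <
        [4,5] "ate" : N
        [5,6] "quickly" : NP\N

[0,1] S/(NP/N)  lex  "cat"
[1,2] ((NP/N)/(N\S))/S  lex  "which"
[2,3] S  lex  "bone"
[1,3] (NP/N)/(N\S)  >  k=2
[3,4] (N\S)/NP  lex  "this"
[4,5] N  lex  "ate"
[5,6] NP\N  lex  "quickly"
[4,6] NP  <  k=5
[3,6] N\S  >  k=4
[1,6] NP/N  >  k=3
[0,6] S  >  k=1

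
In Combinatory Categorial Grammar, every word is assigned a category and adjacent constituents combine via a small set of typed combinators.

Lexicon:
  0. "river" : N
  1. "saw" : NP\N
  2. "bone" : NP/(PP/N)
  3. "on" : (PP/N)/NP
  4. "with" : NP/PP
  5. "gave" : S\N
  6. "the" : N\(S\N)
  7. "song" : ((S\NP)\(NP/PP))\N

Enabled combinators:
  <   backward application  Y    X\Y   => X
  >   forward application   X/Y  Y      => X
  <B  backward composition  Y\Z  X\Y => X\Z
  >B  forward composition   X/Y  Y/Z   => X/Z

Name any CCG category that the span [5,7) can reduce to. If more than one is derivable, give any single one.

N

[0,8] S   <
  [0,2] NP   <
    [0,1] "river" : N
    [1,2] "saw" : NP\N
  [2,8] S\NP   <
    [2,5] NP/PP   >B
      [2,4] NP/NP   >B
        [2,3] "bone" : NP/(PP/N)
        [3,4] "on" : (PP/N)/NP
      [4,5] "with" : NP/PP
    [5,8] (S\NP)\(NP/PP)   <
      [5,7] N   <
        [5,6] "gave" : S\N
        [6,7] "the" : N\(S\N)
      [7,8] "song" : ((S\NP)\(NP/PP))\N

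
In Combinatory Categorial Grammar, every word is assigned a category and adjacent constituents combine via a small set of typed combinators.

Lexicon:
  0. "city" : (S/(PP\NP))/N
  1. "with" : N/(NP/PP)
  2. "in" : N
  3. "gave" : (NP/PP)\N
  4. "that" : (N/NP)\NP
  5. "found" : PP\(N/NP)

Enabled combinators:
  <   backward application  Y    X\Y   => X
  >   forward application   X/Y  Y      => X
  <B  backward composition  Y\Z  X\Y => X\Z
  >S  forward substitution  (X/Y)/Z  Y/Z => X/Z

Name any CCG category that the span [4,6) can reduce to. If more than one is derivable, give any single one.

[0,6] S   >
  [0,4] S/(PP\NP)   >
    [0,1] "city" : (S/(PP\NP))/N
    [1,4] N   >
      [1,2] "with" : N/(NP/PP)
      [2,4] NP/PP   <
        [2,3] "in" : N
        [3,4] "gave" : (NP/PP)\N
  [4,6] PP\NP   <B
    [4,5] "that" : (N/NP)\NP
    [5,6] "found" : PP\(N/NP)

PP\NP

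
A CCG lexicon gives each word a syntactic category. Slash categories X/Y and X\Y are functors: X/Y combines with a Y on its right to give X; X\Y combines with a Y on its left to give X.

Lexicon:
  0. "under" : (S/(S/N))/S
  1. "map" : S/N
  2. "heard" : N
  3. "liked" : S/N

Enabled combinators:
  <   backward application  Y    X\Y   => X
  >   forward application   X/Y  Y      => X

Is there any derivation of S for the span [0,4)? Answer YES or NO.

YES

[0,4] S   >
  [0,3] S/(S/N)   >
    [0,1] "under" : (S/(S/N))/S
    [1,3] S   >
      [1,2] "map" : S/N
      [2,3] "heard" : N
  [3,4] "liked" : S/N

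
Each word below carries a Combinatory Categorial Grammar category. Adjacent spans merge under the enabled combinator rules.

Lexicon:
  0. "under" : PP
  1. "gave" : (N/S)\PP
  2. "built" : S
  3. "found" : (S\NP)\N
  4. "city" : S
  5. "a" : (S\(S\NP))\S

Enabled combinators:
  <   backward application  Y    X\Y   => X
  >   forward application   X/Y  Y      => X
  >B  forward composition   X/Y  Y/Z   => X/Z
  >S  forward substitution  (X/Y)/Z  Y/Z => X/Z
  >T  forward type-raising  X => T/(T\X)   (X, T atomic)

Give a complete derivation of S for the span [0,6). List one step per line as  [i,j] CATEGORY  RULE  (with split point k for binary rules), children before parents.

[0,1] PP  lex  "under"
[1,2] (N/S)\PP  lex  "gave"
[0,2] N/S  <  k=1
[2,3] S  lex  "built"
[0,3] N  >  k=2
[3,4] (S\NP)\N  lex  "found"
[0,4] S\NP  <  k=3
[4,5] S  lex  "city"
[5,6] (S\(S\NP))\S  lex  "a"
[4,6] S\(S\NP)  <  k=5
[0,6] S  <  k=4

[0,6] S   <
  [0,4] S\NP   <
    [0,3] N   >
      [0,2] N/S   <
        [0,1] "under" : PP
        [1,2] "gave" : (N/S)\PP
      [2,3] "built" : S
    [3,4] "found" : (S\NP)\N
  [4,6] S\(S\NP)   <
    [4,5] "city" : S
    [5,6] "a" : (S\(S\NP))\S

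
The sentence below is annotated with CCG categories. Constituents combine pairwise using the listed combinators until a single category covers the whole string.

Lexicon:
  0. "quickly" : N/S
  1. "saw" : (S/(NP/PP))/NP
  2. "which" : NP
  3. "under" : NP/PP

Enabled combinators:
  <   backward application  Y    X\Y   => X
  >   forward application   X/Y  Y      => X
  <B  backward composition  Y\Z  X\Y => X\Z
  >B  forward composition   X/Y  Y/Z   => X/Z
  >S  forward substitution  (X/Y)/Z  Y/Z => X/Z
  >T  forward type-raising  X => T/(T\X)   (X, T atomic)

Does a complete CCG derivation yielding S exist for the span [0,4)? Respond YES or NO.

NO

N/S (S/(NP/PP))/NP NP NP/PP
CKY chart[0,4] = {N, N/(N\N), N/(S\S), NP/(NP\N), PP/(PP\N), S/(S\N)}; S ∉ chart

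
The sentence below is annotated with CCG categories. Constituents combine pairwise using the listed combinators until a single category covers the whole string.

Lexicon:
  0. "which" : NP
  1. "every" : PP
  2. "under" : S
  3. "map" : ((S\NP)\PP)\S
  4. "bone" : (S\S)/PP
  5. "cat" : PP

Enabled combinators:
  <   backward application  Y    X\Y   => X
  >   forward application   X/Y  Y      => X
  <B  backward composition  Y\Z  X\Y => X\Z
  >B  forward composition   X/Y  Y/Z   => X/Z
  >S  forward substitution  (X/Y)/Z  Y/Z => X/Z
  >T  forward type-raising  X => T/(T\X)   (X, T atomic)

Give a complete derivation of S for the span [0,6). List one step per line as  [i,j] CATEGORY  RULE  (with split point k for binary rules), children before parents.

[0,6] S   <
  [0,1] "which" : NP
  [1,6] S\NP   <B
    [1,4] S\NP   <
      [1,2] "every" : PP
      [2,4] (S\NP)\PP   <
        [2,3] "under" : S
        [3,4] "map" : ((S\NP)\PP)\S
    [4,6] S\S   >
      [4,5] "bone" : (S\S)/PP
      [5,6] "cat" : PP

[0,1] NP  lex  "which"
[1,2] PP  lex  "every"
[2,3] S  lex  "under"
[3,4] ((S\NP)\PP)\S  lex  "map"
[2,4] (S\NP)\PP  <  k=3
[1,4] S\NP  <  k=2
[4,5] (S\S)/PP  lex  "bone"
[5,6] PP  lex  "cat"
[4,6] S\S  >  k=5
[1,6] S\NP  <B  k=4
[0,6] S  <  k=1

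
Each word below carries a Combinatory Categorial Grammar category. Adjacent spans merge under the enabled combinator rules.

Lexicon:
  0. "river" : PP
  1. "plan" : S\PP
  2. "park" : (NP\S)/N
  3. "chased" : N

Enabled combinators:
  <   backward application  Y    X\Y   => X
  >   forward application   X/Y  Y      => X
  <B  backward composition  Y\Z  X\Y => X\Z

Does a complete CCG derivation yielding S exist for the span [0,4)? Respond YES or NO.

PP S\PP (NP\S)/N N
CKY chart[0,4] = {NP}; S ∉ chart

NO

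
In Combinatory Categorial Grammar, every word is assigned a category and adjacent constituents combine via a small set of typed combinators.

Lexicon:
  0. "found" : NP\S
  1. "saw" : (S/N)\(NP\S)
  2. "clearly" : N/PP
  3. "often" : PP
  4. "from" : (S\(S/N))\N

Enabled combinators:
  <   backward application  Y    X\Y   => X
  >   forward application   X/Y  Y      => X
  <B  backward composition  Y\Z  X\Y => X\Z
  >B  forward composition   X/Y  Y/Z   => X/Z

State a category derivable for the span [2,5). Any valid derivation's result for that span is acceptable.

S\(S/N)

[0,5] S   <
  [0,2] S/N   <
    [0,1] "found" : NP\S
    [1,2] "saw" : (S/N)\(NP\S)
  [2,5] S\(S/N)   <
    [2,4] N   >
      [2,3] "clearly" : N/PP
      [3,4] "often" : PP
    [4,5] "from" : (S\(S/N))\N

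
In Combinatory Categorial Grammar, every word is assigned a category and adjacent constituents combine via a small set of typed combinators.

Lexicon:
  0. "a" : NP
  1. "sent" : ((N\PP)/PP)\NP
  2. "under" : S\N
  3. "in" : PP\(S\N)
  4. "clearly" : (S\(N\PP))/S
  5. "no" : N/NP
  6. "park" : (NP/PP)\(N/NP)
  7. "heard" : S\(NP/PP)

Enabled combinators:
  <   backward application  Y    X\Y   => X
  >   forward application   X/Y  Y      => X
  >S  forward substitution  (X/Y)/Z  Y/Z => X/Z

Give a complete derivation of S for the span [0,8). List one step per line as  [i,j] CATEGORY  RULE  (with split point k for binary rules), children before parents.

[0,8] S   <
  [0,4] N\PP   >
    [0,2] (N\PP)/PP   <
      [0,1] "a" : NP
      [1,2] "sent" : ((N\PP)/PP)\NP
    [2,4] PP   <
      [2,3] "under" : S\N
      [3,4] "in" : PP\(S\N)
  [4,8] S\(N\PP)   >
    [4,5] "clearly" : (S\(N\PP))/S
    [5,8] S   <
      [5,7] NP/PP   <
        [5,6] "no" : N/NP
        [6,7] "park" : (NP/PP)\(N/NP)
      [7,8] "heard" : S\(NP/PP)

[0,1] NP  lex  "a"
[1,2] ((N\PP)/PP)\NP  lex  "sent"
[0,2] (N\PP)/PP  <  k=1
[2,3] S\N  lex  "under"
[3,4] PP\(S\N)  lex  "in"
[2,4] PP  <  k=3
[0,4] N\PP  >  k=2
[4,5] (S\(N\PP))/S  lex  "clearly"
[5,6] N/NP  lex  "no"
[6,7] (NP/PP)\(N/NP)  lex  "park"
[5,7] NP/PP  <  k=6
[7,8] S\(NP/PP)  lex  "heard"
[5,8] S  <  k=7
[4,8] S\(N\PP)  >  k=5
[0,8] S  <  k=4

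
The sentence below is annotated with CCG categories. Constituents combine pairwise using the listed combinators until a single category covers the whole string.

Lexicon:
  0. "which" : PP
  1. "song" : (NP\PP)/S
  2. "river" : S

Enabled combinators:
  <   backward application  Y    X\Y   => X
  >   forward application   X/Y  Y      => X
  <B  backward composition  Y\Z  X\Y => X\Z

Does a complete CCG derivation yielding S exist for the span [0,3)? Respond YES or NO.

PP (NP\PP)/S S
CKY chart[0,3] = {NP}; S ∉ chart

NO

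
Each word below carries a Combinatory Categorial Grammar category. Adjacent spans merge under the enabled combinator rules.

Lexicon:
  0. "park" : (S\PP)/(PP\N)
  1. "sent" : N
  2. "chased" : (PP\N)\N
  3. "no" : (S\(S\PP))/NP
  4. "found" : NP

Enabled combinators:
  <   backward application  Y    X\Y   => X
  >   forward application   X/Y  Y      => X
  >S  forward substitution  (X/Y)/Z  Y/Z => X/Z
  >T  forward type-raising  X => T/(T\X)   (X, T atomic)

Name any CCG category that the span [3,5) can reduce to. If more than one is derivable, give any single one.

[0,5] S   <
  [0,3] S\PP   >
    [0,1] "park" : (S\PP)/(PP\N)
    [1,3] PP\N   <
      [1,2] "sent" : N
      [2,3] "chased" : (PP\N)\N
  [3,5] S\(S\PP)   >
    [3,4] "no" : (S\(S\PP))/NP
    [4,5] "found" : NP

S\(S\PP)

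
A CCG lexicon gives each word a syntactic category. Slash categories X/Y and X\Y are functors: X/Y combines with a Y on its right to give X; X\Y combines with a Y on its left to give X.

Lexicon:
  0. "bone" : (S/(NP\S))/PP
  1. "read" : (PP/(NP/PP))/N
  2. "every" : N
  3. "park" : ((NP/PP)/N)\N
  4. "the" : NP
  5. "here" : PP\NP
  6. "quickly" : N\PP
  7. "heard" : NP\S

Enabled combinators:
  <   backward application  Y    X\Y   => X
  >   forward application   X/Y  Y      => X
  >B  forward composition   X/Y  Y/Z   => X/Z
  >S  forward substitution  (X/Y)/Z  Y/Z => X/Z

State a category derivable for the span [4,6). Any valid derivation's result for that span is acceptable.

PP

[0,8] S   >
  [0,7] S/(NP\S)   >
    [0,1] "bone" : (S/(NP\S))/PP
    [1,7] PP   >
      [1,4] PP/N   >S
        [1,2] "read" : (PP/(NP/PP))/N
        [2,4] (NP/PP)/N   <
          [2,3] "every" : N
          [3,4] "park" : ((NP/PP)/N)\N
      [4,7] N   <
        [4,6] PP   <
          [4,5] "the" : NP
          [5,6] "here" : PP\NP
        [6,7] "quickly" : N\PP
  [7,8] "heard" : NP\S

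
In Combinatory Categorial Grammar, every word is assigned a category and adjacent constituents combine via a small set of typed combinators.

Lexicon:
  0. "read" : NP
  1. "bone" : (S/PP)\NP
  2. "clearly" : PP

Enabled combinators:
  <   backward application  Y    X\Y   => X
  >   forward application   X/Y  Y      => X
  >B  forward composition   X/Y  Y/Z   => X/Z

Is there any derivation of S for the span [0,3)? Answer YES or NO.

YES

[0,3] S   >
  [0,2] S/PP   <
    [0,1] "read" : NP
    [1,2] "bone" : (S/PP)\NP
  [2,3] "clearly" : PP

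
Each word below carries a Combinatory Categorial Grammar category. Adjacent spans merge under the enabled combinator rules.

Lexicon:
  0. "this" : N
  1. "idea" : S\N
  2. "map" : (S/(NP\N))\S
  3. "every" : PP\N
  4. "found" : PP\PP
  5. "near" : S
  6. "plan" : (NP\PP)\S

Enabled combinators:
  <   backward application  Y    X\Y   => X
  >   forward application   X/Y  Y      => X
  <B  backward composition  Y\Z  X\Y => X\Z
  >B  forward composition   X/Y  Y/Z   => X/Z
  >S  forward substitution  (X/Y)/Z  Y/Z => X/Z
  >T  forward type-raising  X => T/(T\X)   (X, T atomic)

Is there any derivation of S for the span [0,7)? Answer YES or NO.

YES

[0,7] S   >
  [0,3] S/(NP\N)   <
    [0,2] S   >
      [0,1] S/(S\N)   >T
        [0,1] "this" : N
      [1,2] "idea" : S\N
    [2,3] "map" : (S/(NP\N))\S
  [3,7] NP\N   <B
    [3,4] "every" : PP\N
    [4,7] NP\PP   <B
      [4,5] "found" : PP\PP
      [5,7] NP\PP   <
        [5,6] "near" : S
        [6,7] "plan" : (NP\PP)\S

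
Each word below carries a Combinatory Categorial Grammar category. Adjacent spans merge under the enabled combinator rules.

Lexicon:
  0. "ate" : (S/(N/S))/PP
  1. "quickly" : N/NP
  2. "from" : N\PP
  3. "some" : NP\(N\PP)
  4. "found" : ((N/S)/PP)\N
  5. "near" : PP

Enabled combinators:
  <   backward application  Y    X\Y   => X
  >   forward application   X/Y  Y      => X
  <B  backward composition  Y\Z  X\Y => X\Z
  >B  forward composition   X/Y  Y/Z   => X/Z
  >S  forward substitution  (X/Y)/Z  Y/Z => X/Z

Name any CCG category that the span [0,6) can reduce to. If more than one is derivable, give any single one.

[0,6] S   >
  [0,5] S/PP   >S
    [0,1] "ate" : (S/(N/S))/PP
    [1,5] (N/S)/PP   <
      [1,4] N   >
        [1,2] "quickly" : N/NP
        [2,4] NP   <
          [2,3] "from" : N\PP
          [3,4] "some" : NP\(N\PP)
      [4,5] "found" : ((N/S)/PP)\N
  [5,6] "near" : PP

S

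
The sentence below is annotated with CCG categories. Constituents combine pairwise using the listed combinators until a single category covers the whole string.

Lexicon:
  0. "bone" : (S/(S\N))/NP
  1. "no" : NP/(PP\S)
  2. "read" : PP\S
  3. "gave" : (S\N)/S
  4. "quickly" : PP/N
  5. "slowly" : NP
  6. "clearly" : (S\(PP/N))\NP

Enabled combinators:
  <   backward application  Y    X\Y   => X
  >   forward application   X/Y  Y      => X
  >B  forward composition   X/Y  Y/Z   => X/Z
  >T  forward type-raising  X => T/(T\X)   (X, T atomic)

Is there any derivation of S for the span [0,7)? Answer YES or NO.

YES

[0,7] S   >
  [0,3] S/(S\N)   >
    [0,1] "bone" : (S/(S\N))/NP
    [1,3] NP   >
      [1,2] "no" : NP/(PP\S)
      [2,3] "read" : PP\S
  [3,7] S\N   >
    [3,4] "gave" : (S\N)/S
    [4,7] S   <
      [4,5] "quickly" : PP/N
      [5,7] S\(PP/N)   <
        [5,6] "slowly" : NP
        [6,7] "clearly" : (S\(PP/N))\NP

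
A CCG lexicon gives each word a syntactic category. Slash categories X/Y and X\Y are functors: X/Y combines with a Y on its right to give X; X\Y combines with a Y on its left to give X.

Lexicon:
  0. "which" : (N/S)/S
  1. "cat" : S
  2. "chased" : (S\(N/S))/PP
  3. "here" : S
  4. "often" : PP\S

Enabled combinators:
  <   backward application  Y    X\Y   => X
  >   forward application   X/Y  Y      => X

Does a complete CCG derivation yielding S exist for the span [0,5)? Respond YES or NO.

YES

[0,5] S   <
  [0,2] N/S   >
    [0,1] "which" : (N/S)/S
    [1,2] "cat" : S
  [2,5] S\(N/S)   >
    [2,3] "chased" : (S\(N/S))/PP
    [3,5] PP   <
      [3,4] "here" : S
      [4,5] "often" : PP\S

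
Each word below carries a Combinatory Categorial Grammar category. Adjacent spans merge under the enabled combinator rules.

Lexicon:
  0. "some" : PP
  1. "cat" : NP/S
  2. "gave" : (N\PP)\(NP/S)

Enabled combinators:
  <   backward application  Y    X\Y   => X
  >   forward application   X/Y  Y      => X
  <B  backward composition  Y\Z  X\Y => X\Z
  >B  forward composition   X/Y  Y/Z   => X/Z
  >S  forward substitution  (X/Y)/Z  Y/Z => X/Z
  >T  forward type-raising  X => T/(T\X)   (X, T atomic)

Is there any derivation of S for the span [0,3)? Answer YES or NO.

PP NP/S (N\PP)\(NP/S)
CKY chart[0,3] = {N, N/(N\N), NP/(NP\N), PP/(PP\N), S/(S\N)}; S ∉ chart

NO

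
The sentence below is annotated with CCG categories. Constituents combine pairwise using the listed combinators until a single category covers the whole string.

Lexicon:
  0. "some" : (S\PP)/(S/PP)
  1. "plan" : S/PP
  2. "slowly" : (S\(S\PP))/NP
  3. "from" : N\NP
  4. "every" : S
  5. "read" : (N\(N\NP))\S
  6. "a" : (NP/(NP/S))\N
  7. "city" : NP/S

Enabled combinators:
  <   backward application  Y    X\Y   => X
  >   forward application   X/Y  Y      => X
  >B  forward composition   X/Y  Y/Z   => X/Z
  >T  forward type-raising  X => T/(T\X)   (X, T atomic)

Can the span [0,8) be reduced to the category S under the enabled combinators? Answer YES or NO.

[0,8] S   <
  [0,2] S\PP   >
    [0,1] "some" : (S\PP)/(S/PP)
    [1,2] "plan" : S/PP
  [2,8] S\(S\PP)   >
    [2,3] "slowly" : (S\(S\PP))/NP
    [3,8] NP   >
      [3,7] NP/(NP/S)   <
        [3,6] N   <
          [3,4] "from" : N\NP
          [4,6] N\(N\NP)   <
            [4,5] "every" : S
            [5,6] "read" : (N\(N\NP))\S
        [6,7] "a" : (NP/(NP/S))\N
      [7,8] "city" : NP/S

YES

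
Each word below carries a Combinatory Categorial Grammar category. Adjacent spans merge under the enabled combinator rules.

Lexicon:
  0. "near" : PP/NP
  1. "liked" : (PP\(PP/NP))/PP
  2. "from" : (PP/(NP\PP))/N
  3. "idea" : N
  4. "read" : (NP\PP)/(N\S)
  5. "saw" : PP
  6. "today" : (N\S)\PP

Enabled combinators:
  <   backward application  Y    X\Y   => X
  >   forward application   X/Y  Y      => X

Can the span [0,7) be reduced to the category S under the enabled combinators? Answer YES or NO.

PP/NP (PP\(PP/NP))/PP (PP/(NP\PP))/N N (NP\PP)/(N\S) PP (N\S)\PP
CKY chart[0,7] = {PP}; S ∉ chart

NO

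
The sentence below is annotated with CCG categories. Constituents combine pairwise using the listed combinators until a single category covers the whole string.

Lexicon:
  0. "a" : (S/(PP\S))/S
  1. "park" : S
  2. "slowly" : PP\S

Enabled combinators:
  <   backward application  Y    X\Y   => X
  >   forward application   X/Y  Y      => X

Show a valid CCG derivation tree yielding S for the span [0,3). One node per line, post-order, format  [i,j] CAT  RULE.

[0,1] (S/(PP\S))/S  lex  "a"
[1,2] S  lex  "park"
[0,2] S/(PP\S)  >  k=1
[2,3] PP\S  lex  "slowly"
[0,3] S  >  k=2

[0,3] S   >
  [0,2] S/(PP\S)   >
    [0,1] "a" : (S/(PP\S))/S
    [1,2] "park" : S
  [2,3] "slowly" : PP\S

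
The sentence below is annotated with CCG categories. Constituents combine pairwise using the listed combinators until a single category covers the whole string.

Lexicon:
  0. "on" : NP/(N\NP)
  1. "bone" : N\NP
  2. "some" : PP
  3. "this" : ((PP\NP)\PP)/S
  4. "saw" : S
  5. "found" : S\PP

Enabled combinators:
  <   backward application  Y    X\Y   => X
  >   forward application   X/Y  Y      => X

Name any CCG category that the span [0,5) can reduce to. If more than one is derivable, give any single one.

PP

[0,6] S   <
  [0,5] PP   <
    [0,2] NP   >
      [0,1] "on" : NP/(N\NP)
      [1,2] "bone" : N\NP
    [2,5] PP\NP   <
      [2,3] "some" : PP
      [3,5] (PP\NP)\PP   >
        [3,4] "this" : ((PP\NP)\PP)/S
        [4,5] "saw" : S
  [5,6] "found" : S\PP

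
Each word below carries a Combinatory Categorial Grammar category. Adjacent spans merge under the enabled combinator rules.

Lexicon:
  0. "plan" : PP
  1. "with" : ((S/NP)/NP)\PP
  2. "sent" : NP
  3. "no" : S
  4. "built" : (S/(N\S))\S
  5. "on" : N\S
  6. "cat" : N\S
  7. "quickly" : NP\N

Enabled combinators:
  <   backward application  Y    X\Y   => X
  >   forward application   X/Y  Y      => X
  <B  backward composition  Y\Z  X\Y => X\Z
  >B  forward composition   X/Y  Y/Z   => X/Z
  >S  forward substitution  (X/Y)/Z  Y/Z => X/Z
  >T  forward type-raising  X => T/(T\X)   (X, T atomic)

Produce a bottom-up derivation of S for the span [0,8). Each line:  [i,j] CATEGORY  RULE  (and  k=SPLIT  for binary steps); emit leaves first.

[0,8] S   >
  [0,3] S/NP   >
    [0,2] (S/NP)/NP   <
      [0,1] "plan" : PP
      [1,2] "with" : ((S/NP)/NP)\PP
    [2,3] "sent" : NP
  [3,8] NP   <
    [3,6] S   >
      [3,5] S/(N\S)   <
        [3,4] "no" : S
        [4,5] "built" : (S/(N\S))\S
      [5,6] "on" : N\S
    [6,8] NP\S   <B
      [6,7] "cat" : N\S
      [7,8] "quickly" : NP\N

[0,1] PP  lex  "plan"
[1,2] ((S/NP)/NP)\PP  lex  "with"
[0,2] (S/NP)/NP  <  k=1
[2,3] NP  lex  "sent"
[0,3] S/NP  >  k=2
[3,4] S  lex  "no"
[4,5] (S/(N\S))\S  lex  "built"
[3,5] S/(N\S)  <  k=4
[5,6] N\S  lex  "on"
[3,6] S  >  k=5
[6,7] N\S  lex  "cat"
[7,8] NP\N  lex  "quickly"
[6,8] NP\S  <B  k=7
[3,8] NP  <  k=6
[0,8] S  >  k=3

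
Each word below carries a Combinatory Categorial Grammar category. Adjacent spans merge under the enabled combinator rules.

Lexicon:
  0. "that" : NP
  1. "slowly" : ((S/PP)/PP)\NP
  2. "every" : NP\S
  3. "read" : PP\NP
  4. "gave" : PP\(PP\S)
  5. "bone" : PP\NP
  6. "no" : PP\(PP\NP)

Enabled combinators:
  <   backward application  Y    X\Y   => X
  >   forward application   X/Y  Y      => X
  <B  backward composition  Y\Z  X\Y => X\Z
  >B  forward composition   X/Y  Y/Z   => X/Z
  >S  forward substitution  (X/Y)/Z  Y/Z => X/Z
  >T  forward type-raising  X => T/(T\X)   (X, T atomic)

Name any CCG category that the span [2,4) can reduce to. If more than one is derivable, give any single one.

[0,7] S   >
  [0,5] S/PP   >
    [0,2] (S/PP)/PP   <
      [0,1] "that" : NP
      [1,2] "slowly" : ((S/PP)/PP)\NP
    [2,5] PP   <
      [2,4] PP\S   <B
        [2,3] "every" : NP\S
        [3,4] "read" : PP\NP
      [4,5] "gave" : PP\(PP\S)
  [5,7] PP   <
    [5,6] "bone" : PP\NP
    [6,7] "no" : PP\(PP\NP)

PP\S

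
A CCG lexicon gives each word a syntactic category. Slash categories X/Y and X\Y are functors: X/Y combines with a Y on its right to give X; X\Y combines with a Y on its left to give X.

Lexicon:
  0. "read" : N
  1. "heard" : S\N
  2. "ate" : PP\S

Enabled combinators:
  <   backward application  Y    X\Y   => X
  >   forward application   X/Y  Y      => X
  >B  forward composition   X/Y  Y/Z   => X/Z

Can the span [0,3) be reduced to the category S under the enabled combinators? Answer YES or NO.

NO

N S\N PP\S
CKY chart[0,3] = {PP}; S ∉ chart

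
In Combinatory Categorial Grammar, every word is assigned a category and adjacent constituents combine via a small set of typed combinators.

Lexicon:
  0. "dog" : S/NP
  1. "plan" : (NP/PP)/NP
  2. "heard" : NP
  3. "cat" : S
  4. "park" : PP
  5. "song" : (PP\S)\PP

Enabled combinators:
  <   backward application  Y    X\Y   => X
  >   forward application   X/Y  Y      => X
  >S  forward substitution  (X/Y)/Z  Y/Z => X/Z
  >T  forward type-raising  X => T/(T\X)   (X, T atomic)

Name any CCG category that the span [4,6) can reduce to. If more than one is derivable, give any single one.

[0,6] S   >
  [0,1] "dog" : S/NP
  [1,6] NP   >
    [1,3] NP/PP   >
      [1,2] "plan" : (NP/PP)/NP
      [2,3] "heard" : NP
    [3,6] PP   <
      [3,4] "cat" : S
      [4,6] PP\S   <
        [4,5] "park" : PP
        [5,6] "song" : (PP\S)\PP

PP\S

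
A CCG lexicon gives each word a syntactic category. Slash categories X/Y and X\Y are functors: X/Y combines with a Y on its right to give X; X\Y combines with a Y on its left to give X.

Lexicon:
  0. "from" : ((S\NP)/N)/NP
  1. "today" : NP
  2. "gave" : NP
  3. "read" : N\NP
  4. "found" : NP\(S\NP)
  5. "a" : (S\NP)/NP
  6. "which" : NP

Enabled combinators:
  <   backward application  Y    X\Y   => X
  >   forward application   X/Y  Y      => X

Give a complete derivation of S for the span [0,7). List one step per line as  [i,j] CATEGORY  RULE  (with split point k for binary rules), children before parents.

[0,7] S   <
  [0,5] NP   <
    [0,4] S\NP   >
      [0,2] (S\NP)/N   >
        [0,1] "from" : ((S\NP)/N)/NP
        [1,2] "today" : NP
      [2,4] N   <
        [2,3] "gave" : NP
        [3,4] "read" : N\NP
    [4,5] "found" : NP\(S\NP)
  [5,7] S\NP   >
    [5,6] "a" : (S\NP)/NP
    [6,7] "which" : NP

[0,1] ((S\NP)/N)/NP  lex  "from"
[1,2] NP  lex  "today"
[0,2] (S\NP)/N  >  k=1
[2,3] NP  lex  "gave"
[3,4] N\NP  lex  "read"
[2,4] N  <  k=3
[0,4] S\NP  >  k=2
[4,5] NP\(S\NP)  lex  "found"
[0,5] NP  <  k=4
[5,6] (S\NP)/NP  lex  "a"
[6,7] NP  lex  "which"
[5,7] S\NP  >  k=6
[0,7] S  <  k=5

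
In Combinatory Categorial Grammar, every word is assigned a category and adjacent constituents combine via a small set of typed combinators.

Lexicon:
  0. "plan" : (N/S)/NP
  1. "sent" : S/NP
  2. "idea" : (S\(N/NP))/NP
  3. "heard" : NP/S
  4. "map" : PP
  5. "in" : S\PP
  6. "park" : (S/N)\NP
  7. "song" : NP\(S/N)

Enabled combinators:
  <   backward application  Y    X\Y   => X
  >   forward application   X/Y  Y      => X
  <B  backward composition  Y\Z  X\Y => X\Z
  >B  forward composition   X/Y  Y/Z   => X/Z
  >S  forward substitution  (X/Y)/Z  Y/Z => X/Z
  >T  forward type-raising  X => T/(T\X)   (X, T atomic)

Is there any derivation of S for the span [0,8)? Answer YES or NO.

YES

[0,8] S   <
  [0,2] N/NP   >S
    [0,1] "plan" : (N/S)/NP
    [1,2] "sent" : S/NP
  [2,8] S\(N/NP)   >
    [2,3] "idea" : (S\(N/NP))/NP
    [3,8] NP   <
      [3,7] S/N   <
        [3,6] NP   >
          [3,4] "heard" : NP/S
          [4,6] S   <
            [4,5] "map" : PP
            [5,6] "in" : S\PP
        [6,7] "park" : (S/N)\NP
      [7,8] "song" : NP\(S/N)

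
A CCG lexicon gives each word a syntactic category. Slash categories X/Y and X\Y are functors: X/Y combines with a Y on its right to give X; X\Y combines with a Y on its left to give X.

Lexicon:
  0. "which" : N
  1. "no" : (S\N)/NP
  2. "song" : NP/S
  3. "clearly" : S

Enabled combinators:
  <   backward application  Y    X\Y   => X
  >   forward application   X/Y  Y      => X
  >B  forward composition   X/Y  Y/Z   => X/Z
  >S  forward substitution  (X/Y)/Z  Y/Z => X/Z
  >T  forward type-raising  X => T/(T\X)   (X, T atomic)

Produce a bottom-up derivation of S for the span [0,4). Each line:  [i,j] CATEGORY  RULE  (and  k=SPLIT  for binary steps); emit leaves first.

[0,4] S   <
  [0,1] "which" : N
  [1,4] S\N   >
    [1,2] "no" : (S\N)/NP
    [2,4] NP   >
      [2,3] "song" : NP/S
      [3,4] "clearly" : S

[0,1] N  lex  "which"
[1,2] (S\N)/NP  lex  "no"
[2,3] NP/S  lex  "song"
[3,4] S  lex  "clearly"
[2,4] NP  >  k=3
[1,4] S\N  >  k=2
[0,4] S  <  k=1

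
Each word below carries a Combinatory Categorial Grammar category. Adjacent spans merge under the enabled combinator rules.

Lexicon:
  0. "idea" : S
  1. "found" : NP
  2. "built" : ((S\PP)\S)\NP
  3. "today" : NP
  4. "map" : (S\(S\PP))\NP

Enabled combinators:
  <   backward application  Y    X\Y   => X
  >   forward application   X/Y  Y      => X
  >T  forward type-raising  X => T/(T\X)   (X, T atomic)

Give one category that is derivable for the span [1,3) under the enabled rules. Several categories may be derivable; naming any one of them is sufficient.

[0,5] S   <
  [0,3] S\PP   <
    [0,1] "idea" : S
    [1,3] (S\PP)\S   <
      [1,2] "found" : NP
      [2,3] "built" : ((S\PP)\S)\NP
  [3,5] S\(S\PP)   <
    [3,4] "today" : NP
    [4,5] "map" : (S\(S\PP))\NP

(S\PP)\S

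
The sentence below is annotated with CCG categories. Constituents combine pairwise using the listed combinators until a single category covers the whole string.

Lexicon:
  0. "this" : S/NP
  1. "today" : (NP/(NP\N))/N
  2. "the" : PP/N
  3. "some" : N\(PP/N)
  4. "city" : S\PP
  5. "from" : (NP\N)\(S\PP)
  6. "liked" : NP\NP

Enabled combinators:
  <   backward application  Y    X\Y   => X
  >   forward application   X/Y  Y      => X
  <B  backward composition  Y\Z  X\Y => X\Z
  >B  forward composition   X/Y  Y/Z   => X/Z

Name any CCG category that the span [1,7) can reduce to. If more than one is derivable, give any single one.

[0,7] S   >
  [0,1] "this" : S/NP
  [1,7] NP   >
    [1,4] NP/(NP\N)   >
      [1,2] "today" : (NP/(NP\N))/N
      [2,4] N   <
        [2,3] "the" : PP/N
        [3,4] "some" : N\(PP/N)
    [4,7] NP\N   <B
      [4,6] NP\N   <
        [4,5] "city" : S\PP
        [5,6] "from" : (NP\N)\(S\PP)
      [6,7] "liked" : NP\NP

NP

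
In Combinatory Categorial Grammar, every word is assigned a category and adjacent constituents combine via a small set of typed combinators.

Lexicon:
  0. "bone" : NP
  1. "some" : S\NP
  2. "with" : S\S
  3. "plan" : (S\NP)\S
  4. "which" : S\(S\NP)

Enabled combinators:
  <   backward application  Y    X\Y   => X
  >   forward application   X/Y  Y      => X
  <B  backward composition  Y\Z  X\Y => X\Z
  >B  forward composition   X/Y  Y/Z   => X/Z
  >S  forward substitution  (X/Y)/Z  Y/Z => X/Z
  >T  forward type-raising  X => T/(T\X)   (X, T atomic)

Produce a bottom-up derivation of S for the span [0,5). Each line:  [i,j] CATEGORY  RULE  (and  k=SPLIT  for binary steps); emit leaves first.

[0,5] S   >
  [0,1] S/(S\NP)   >T
    [0,1] "bone" : NP
  [1,5] S\NP   <B
    [1,2] "some" : S\NP
    [2,5] S\S   <B
      [2,3] "with" : S\S
      [3,5] S\S   <B
        [3,4] "plan" : (S\NP)\S
        [4,5] "which" : S\(S\NP)

[0,1] NP  lex  "bone"
[0,1] S/(S\NP)  >T
[1,2] S\NP  lex  "some"
[2,3] S\S  lex  "with"
[3,4] (S\NP)\S  lex  "plan"
[4,5] S\(S\NP)  lex  "which"
[3,5] S\S  <B  k=4
[2,5] S\S  <B  k=3
[1,5] S\NP  <B  k=2
[0,5] S  >  k=1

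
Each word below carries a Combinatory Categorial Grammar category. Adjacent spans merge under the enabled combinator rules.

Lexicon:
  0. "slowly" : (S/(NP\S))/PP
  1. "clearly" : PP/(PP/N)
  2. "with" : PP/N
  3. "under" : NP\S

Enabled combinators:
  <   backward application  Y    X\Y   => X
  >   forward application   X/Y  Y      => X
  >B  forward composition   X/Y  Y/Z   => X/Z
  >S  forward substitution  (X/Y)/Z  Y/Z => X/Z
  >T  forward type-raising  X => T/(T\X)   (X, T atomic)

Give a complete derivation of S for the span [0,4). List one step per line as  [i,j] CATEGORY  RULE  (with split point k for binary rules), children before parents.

[0,1] (S/(NP\S))/PP  lex  "slowly"
[1,2] PP/(PP/N)  lex  "clearly"
[2,3] PP/N  lex  "with"
[1,3] PP  >  k=2
[0,3] S/(NP\S)  >  k=1
[3,4] NP\S  lex  "under"
[0,4] S  >  k=3

[0,4] S   >
  [0,3] S/(NP\S)   >
    [0,1] "slowly" : (S/(NP\S))/PP
    [1,3] PP   >
      [1,2] "clearly" : PP/(PP/N)
      [2,3] "with" : PP/N
  [3,4] "under" : NP\S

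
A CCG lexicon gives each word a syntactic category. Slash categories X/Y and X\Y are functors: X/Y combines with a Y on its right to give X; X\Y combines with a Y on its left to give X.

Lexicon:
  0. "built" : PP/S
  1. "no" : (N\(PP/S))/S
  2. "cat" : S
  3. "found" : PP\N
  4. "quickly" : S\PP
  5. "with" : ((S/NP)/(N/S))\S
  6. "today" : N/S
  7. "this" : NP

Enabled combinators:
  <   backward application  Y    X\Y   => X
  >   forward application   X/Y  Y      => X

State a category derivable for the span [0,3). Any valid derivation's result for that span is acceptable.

[0,8] S   >
  [0,7] S/NP   >
    [0,6] (S/NP)/(N/S)   <
      [0,5] S   <
        [0,4] PP   <
          [0,3] N   <
            [0,1] "built" : PP/S
            [1,3] N\(PP/S)   >
              [1,2] "no" : (N\(PP/S))/S
              [2,3] "cat" : S
          [3,4] "found" : PP\N
        [4,5] "quickly" : S\PP
      [5,6] "with" : ((S/NP)/(N/S))\S
    [6,7] "today" : N/S
  [7,8] "this" : NP

N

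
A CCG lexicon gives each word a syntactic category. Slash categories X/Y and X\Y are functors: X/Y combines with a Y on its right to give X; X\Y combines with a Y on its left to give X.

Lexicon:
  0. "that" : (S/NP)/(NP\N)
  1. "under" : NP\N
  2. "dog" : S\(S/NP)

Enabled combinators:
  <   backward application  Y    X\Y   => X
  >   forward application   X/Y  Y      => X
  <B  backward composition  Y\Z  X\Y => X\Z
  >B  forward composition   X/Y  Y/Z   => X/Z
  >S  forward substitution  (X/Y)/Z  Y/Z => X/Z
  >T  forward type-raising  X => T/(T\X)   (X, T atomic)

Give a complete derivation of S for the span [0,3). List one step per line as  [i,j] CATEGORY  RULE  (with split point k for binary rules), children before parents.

[0,3] S   <
  [0,2] S/NP   >
    [0,1] "that" : (S/NP)/(NP\N)
    [1,2] "under" : NP\N
  [2,3] "dog" : S\(S/NP)

[0,1] (S/NP)/(NP\N)  lex  "that"
[1,2] NP\N  lex  "under"
[0,2] S/NP  >  k=1
[2,3] S\(S/NP)  lex  "dog"
[0,3] S  <  k=2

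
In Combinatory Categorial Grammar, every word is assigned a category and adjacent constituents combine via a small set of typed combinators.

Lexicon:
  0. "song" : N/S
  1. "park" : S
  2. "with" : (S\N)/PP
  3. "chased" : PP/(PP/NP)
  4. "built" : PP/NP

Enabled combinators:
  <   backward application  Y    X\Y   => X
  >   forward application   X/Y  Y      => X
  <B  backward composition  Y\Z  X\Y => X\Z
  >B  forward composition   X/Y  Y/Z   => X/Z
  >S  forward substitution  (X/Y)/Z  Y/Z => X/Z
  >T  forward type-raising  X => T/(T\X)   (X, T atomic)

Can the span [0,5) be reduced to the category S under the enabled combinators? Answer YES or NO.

YES

[0,5] S   <
  [0,2] N   >
    [0,1] "song" : N/S
    [1,2] "park" : S
  [2,5] S\N   >
    [2,3] "with" : (S\N)/PP
    [3,5] PP   >
      [3,4] "chased" : PP/(PP/NP)
      [4,5] "built" : PP/NP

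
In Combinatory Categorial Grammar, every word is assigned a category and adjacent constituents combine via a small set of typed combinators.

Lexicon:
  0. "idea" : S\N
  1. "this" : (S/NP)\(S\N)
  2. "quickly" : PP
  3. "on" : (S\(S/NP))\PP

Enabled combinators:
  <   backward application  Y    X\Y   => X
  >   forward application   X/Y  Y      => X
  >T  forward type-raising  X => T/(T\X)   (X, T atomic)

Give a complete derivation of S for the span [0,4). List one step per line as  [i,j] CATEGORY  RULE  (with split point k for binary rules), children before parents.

[0,1] S\N  lex  "idea"
[1,2] (S/NP)\(S\N)  lex  "this"
[0,2] S/NP  <  k=1
[2,3] PP  lex  "quickly"
[3,4] (S\(S/NP))\PP  lex  "on"
[2,4] S\(S/NP)  <  k=3
[0,4] S  <  k=2

[0,4] S   <
  [0,2] S/NP   <
    [0,1] "idea" : S\N
    [1,2] "this" : (S/NP)\(S\N)
  [2,4] S\(S/NP)   <
    [2,3] "quickly" : PP
    [3,4] "on" : (S\(S/NP))\PP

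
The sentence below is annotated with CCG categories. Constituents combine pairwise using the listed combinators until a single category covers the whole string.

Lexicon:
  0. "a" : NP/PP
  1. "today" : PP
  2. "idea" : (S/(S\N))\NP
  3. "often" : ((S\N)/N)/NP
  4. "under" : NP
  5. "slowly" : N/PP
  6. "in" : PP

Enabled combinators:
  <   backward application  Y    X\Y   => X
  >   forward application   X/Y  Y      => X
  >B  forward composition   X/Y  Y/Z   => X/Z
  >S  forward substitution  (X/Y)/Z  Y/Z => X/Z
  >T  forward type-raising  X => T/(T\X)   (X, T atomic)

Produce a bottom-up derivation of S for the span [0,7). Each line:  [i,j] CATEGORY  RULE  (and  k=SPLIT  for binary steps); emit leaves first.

[0,7] S   >
  [0,3] S/(S\N)   <
    [0,2] NP   >
      [0,1] "a" : NP/PP
      [1,2] "today" : PP
    [2,3] "idea" : (S/(S\N))\NP
  [3,7] S\N   >
    [3,5] (S\N)/N   >
      [3,4] "often" : ((S\N)/N)/NP
      [4,5] "under" : NP
    [5,7] N   >
      [5,6] "slowly" : N/PP
      [6,7] "in" : PP

[0,1] NP/PP  lex  "a"
[1,2] PP  lex  "today"
[0,2] NP  >  k=1
[2,3] (S/(S\N))\NP  lex  "idea"
[0,3] S/(S\N)  <  k=2
[3,4] ((S\N)/N)/NP  lex  "often"
[4,5] NP  lex  "under"
[3,5] (S\N)/N  >  k=4
[5,6] N/PP  lex  "slowly"
[6,7] PP  lex  "in"
[5,7] N  >  k=6
[3,7] S\N  >  k=5
[0,7] S  >  k=3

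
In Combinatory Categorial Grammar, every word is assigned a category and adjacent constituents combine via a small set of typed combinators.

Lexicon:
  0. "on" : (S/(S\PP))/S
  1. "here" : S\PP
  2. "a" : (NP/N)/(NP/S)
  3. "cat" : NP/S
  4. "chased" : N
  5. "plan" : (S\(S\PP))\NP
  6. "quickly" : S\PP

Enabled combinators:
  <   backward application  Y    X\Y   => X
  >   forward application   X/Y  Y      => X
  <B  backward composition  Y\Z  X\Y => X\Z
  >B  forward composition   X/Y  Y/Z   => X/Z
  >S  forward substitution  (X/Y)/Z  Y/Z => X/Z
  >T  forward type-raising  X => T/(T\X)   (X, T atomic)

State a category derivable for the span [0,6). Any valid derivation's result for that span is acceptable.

[0,7] S   >
  [0,6] S/(S\PP)   >
    [0,1] "on" : (S/(S\PP))/S
    [1,6] S   <
      [1,2] "here" : S\PP
      [2,6] S\(S\PP)   <
        [2,5] NP   >
          [2,4] NP/N   >
            [2,3] "a" : (NP/N)/(NP/S)
            [3,4] "cat" : NP/S
          [4,5] "chased" : N
        [5,6] "plan" : (S\(S\PP))\NP
  [6,7] "quickly" : S\PP

S/(S\PP)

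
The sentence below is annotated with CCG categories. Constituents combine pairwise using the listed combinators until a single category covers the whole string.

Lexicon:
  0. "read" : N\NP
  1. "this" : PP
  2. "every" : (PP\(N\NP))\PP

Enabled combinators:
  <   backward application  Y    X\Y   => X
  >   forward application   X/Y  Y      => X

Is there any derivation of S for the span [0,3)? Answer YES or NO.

NO

N\NP PP (PP\(N\NP))\PP
CKY chart[0,3] = {PP}; S ∉ chart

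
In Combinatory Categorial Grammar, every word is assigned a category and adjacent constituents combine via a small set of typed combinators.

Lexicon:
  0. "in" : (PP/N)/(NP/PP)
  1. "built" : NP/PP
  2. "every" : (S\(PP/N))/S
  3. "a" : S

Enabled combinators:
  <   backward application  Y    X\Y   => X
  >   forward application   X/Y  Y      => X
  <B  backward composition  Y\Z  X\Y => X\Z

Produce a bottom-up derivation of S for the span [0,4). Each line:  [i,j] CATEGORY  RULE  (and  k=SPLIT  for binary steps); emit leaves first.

[0,4] S   <
  [0,2] PP/N   >
    [0,1] "in" : (PP/N)/(NP/PP)
    [1,2] "built" : NP/PP
  [2,4] S\(PP/N)   >
    [2,3] "every" : (S\(PP/N))/S
    [3,4] "a" : S

[0,1] (PP/N)/(NP/PP)  lex  "in"
[1,2] NP/PP  lex  "built"
[0,2] PP/N  >  k=1
[2,3] (S\(PP/N))/S  lex  "every"
[3,4] S  lex  "a"
[2,4] S\(PP/N)  >  k=3
[0,4] S  <  k=2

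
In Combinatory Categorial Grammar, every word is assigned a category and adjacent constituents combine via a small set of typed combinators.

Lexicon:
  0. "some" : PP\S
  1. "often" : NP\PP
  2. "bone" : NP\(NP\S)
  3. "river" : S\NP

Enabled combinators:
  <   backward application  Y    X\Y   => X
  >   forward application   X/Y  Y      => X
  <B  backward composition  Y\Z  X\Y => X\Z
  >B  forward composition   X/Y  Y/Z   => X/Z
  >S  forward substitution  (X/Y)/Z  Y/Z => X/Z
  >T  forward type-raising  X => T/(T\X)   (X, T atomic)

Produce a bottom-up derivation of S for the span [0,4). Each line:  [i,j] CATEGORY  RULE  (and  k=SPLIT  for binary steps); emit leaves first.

[0,1] PP\S  lex  "some"
[1,2] NP\PP  lex  "often"
[0,2] NP\S  <B  k=1
[2,3] NP\(NP\S)  lex  "bone"
[0,3] NP  <  k=2
[3,4] S\NP  lex  "river"
[0,4] S  <  k=3

[0,4] S   <
  [0,3] NP   <
    [0,2] NP\S   <B
      [0,1] "some" : PP\S
      [1,2] "often" : NP\PP
    [2,3] "bone" : NP\(NP\S)
  [3,4] "river" : S\NP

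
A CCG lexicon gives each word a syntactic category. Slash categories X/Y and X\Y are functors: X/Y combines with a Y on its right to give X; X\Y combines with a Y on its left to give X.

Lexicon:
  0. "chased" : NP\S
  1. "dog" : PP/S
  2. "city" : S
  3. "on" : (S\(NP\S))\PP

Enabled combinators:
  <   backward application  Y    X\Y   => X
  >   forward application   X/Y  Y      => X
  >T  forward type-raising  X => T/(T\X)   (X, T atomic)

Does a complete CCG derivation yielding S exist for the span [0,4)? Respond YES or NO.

[0,4] S   <
  [0,1] "chased" : NP\S
  [1,4] S\(NP\S)   <
    [1,3] PP   >
      [1,2] "dog" : PP/S
      [2,3] "city" : S
    [3,4] "on" : (S\(NP\S))\PP

YES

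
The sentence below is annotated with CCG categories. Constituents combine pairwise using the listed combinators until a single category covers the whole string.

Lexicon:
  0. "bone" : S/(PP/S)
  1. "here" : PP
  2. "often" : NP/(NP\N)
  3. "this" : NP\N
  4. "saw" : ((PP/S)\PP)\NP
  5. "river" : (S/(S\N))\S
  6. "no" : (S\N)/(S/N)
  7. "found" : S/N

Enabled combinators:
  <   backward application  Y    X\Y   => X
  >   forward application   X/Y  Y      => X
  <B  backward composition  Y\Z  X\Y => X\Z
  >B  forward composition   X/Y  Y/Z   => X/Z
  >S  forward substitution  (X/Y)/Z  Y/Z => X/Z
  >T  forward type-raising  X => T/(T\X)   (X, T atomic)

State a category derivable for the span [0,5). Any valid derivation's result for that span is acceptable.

S

[0,8] S   >
  [0,6] S/(S\N)   <
    [0,5] S   >
      [0,1] "bone" : S/(PP/S)
      [1,5] PP/S   <
        [1,2] "here" : PP
        [2,5] (PP/S)\PP   <
          [2,4] NP   >
            [2,3] "often" : NP/(NP\N)
            [3,4] "this" : NP\N
          [4,5] "saw" : ((PP/S)\PP)\NP
    [5,6] "river" : (S/(S\N))\S
  [6,8] S\N   >
    [6,7] "no" : (S\N)/(S/N)
    [7,8] "found" : S/N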